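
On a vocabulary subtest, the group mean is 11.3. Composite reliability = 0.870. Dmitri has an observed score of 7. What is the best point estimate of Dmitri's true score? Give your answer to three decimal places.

7.559

T̂ = ρX + (1 − ρ)μ
  = 0.870 × 7 + 0.130 × 11.3
  = 6.090 + 1.4690
  = 7.5590
  ≈ 7.559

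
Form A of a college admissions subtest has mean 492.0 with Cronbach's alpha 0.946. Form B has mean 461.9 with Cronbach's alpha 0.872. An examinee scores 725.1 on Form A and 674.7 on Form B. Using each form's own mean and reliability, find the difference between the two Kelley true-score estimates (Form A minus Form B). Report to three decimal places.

T̂_A = 0.946(725.1) + 0.054(492.0) = 712.51260
T̂_B = 0.872(674.7) + 0.128(461.9) = 647.46160
T̂_A − T̂_B = 65.05100

65.051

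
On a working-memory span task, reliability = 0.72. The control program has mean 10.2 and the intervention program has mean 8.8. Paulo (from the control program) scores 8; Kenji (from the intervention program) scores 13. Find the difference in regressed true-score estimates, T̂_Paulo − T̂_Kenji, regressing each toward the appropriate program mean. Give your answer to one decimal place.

-3.2

T̂_Paulo = 0.72(8) + 0.28(10.2) = 8.616
T̂_Kenji = 0.72(13) + 0.28(8.8) = 11.824
Difference = 8.616 − 11.824 = -3.208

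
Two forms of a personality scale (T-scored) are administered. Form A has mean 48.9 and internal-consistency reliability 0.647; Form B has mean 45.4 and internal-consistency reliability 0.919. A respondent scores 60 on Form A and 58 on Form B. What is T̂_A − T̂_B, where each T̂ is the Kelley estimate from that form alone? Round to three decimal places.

T̂_A = 0.647(60) + 0.353(48.9) = 56.08170
T̂_B = 0.919(58) + 0.081(45.4) = 56.97940
T̂_A − T̂_B = -0.89770

-0.898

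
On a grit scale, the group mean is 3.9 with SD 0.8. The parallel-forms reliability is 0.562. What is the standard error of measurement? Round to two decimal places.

SEM = SD · √(1 − ρ) = 0.8 × √0.438 = 0.8 × 0.6618 = 0.529

0.53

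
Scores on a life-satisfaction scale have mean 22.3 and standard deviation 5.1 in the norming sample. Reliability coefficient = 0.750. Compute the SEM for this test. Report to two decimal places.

SEM = SD · √(1 − ρ) = 5.1 × √0.250 = 5.1 × 0.5000 = 2.550

2.55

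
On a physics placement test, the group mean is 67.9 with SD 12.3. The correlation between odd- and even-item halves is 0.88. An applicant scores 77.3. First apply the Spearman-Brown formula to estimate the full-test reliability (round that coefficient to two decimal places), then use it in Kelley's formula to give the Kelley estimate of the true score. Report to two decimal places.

Spearman-Brown: ρ = 2r/(1 + r) = 2(0.88)/(1 + 0.88) = 1.760/1.88 = 0.9362 → 0.94
T̂ = ρX + (1 − ρ)μ
  = 0.94 × 77.3 + 0.06 × 67.9
  = 72.662 + 4.074
  = 76.736
  ≈ 76.74

76.74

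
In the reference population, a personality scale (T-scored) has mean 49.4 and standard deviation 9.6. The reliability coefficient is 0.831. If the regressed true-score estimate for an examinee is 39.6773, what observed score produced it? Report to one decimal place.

T̂ = ρX + (1 − ρ)μ  ⇒  X = (T̂ − (1 − ρ)μ) / ρ
X = (39.6773 − 0.169 × 49.4) / 0.831 = (39.6773 − 8.3486) / 0.831 = 31.3287 / 0.831 = 37.700

37.7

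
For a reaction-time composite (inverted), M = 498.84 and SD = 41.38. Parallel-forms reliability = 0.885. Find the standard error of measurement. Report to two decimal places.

14.03

SEM = SD · √(1 − ρ) = 41.38 × √0.115 = 41.38 × 0.3391 = 14.033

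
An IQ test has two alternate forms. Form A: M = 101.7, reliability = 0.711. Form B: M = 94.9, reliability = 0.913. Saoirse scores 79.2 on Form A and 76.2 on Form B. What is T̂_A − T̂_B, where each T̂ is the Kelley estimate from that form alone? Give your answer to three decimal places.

7.876

T̂_A = 0.711(79.2) + 0.289(101.7) = 85.70250
T̂_B = 0.913(76.2) + 0.087(94.9) = 77.82690
T̂_A − T̂_B = 7.87560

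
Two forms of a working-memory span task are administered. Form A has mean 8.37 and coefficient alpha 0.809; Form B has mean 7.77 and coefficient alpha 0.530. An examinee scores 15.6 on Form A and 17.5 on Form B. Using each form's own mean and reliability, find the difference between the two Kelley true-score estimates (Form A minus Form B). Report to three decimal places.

1.292

T̂_A = 0.809(15.6) + 0.191(8.37) = 14.21907
T̂_B = 0.530(17.5) + 0.470(7.77) = 12.92690
T̂_A − T̂_B = 1.29217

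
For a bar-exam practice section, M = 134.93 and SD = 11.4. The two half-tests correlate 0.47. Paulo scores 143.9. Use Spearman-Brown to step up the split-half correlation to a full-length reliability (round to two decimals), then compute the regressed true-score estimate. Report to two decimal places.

Spearman-Brown: ρ = 2r/(1 + r) = 2(0.47)/(1 + 0.47) = 0.940/1.47 = 0.6395 → 0.64
T̂ = ρX + (1 − ρ)μ
  = 0.64 × 143.9 + 0.36 × 134.93
  = 92.096 + 48.5748
  = 140.671
  ≈ 140.67

140.67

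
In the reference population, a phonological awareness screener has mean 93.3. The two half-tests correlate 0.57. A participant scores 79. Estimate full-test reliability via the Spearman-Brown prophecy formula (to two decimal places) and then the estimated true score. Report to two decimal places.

82.86

Spearman-Brown: ρ = 2r/(1 + r) = 2(0.57)/(1 + 0.57) = 1.140/1.57 = 0.7261 → 0.73
T̂ = ρX + (1 − ρ)μ
  = 0.73 × 79 + 0.27 × 93.3
  = 57.67 + 25.191
  = 82.861
  ≈ 82.86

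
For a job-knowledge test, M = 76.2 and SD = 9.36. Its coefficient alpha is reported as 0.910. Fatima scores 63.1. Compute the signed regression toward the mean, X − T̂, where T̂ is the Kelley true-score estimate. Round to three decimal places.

-1.179

T̂ = 0.910(63.1) + 0.090(76.2) = 57.4210 + 6.8580 = 64.27900 → 64.2790
X − T̂ = 63.1 − 64.2790 = -1.1790 → -1.179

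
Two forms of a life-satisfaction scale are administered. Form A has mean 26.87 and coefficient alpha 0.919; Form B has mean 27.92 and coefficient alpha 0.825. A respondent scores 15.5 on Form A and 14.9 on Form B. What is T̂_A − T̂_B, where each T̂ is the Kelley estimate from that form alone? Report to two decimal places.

-0.76

T̂_A = 0.919(15.5) + 0.081(26.87) = 16.4210
T̂_B = 0.825(14.9) + 0.175(27.92) = 17.1785
T̂_A − T̂_B = -0.7575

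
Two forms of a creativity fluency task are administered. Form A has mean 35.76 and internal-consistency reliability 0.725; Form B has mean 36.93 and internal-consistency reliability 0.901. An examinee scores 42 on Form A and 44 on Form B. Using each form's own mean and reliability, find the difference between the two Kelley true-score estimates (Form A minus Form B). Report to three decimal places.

-3.016

T̂_A = 0.725(42) + 0.275(35.76) = 40.28400
T̂_B = 0.901(44) + 0.099(36.93) = 43.30007
T̂_A − T̂_B = -3.01607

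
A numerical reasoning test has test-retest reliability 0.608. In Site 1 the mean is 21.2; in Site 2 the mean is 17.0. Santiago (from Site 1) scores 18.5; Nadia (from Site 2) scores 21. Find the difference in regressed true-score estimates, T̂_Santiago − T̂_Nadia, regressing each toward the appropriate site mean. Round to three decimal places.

T̂_Santiago = 0.608(18.5) + 0.392(21.2) = 19.55840
T̂_Nadia = 0.608(21) + 0.392(17.0) = 19.43200
Difference = 19.55840 − 19.43200 = 0.12640

0.126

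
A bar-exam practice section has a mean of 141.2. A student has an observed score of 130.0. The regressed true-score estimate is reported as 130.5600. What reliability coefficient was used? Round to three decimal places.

0.950

T̂ = ρX + (1 − ρ)μ  ⇒  T̂ − μ = ρ(X − μ)
ρ = (T̂ − μ)/(X − μ) = (130.5600 − 141.2) / (130.0 − 141.2) = -10.6400 / -11.2 = 0.95000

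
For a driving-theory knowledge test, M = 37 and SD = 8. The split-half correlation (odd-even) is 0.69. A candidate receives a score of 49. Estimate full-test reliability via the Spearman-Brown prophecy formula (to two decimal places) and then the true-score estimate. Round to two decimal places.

46.84

Spearman-Brown: ρ = 2r/(1 + r) = 2(0.69)/(1 + 0.69) = 1.380/1.69 = 0.8166 → 0.82
Regress the observed score toward the mean by the unreliability: T̂ = 0.82·49 + 0.18·37 = 40.18 + 6.66 = 46.840.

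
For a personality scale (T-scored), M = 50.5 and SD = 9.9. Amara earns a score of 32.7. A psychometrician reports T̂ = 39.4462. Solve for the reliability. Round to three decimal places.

0.621

T̂ = ρX + (1 − ρ)μ  ⇒  T̂ − μ = ρ(X − μ)
ρ = (T̂ − μ)/(X − μ) = (39.4462 − 50.5) / (32.7 − 50.5) = -11.0538 / -17.8 = 0.62100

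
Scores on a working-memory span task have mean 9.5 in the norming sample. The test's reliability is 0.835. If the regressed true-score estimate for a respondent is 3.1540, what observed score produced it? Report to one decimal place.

T̂ = ρX + (1 − ρ)μ  ⇒  X = (T̂ − (1 − ρ)μ) / ρ
X = (3.1540 − 0.165 × 9.5) / 0.835 = (3.1540 − 1.5675) / 0.835 = 1.5865 / 0.835 = 1.900

1.9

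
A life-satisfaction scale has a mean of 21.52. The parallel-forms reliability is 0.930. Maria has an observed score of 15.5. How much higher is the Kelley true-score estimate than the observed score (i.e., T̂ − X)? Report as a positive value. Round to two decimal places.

T̂ = ρX + (1 − ρ)μ
  = 0.930 × 15.5 + 0.070 × 21.52
  = 14.4150 + 1.50640
  = 15.9214
  ≈ 15.921
T̂ − X = 15.921 − 15.5 = 0.421 → 0.42

0.42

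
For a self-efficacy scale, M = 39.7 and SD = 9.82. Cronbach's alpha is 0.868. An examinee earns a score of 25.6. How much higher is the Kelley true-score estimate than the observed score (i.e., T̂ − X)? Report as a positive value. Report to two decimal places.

T̂ = 0.868(25.6) + 0.132(39.7) = 22.2208 + 5.2404 = 27.4612 → 27.461
T̂ − X = 27.461 − 25.6 = 1.861 → 1.86

1.86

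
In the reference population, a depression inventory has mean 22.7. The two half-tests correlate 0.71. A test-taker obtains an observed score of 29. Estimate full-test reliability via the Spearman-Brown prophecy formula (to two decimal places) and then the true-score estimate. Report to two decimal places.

Spearman-Brown: ρ = 2r/(1 + r) = 2(0.71)/(1 + 0.71) = 1.420/1.71 = 0.8304 → 0.83
Regress the observed score toward the mean by the unreliability: T̂ = 0.83·29 + 0.17·22.7 = 24.07 + 3.859 = 27.929.

27.93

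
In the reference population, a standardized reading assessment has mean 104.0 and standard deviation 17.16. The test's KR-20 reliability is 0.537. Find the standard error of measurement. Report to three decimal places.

11.676

SEM = SD · √(1 − ρ) = 17.16 × √0.463 = 17.16 × 0.6804 = 11.6764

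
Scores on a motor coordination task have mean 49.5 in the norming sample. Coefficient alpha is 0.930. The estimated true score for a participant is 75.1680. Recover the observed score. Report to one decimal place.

T̂ = ρX + (1 − ρ)μ  ⇒  X = (T̂ − (1 − ρ)μ) / ρ
X = (75.1680 − 0.070 × 49.5) / 0.930 = (75.1680 − 3.4650) / 0.930 = 71.7030 / 0.930 = 77.100

77.1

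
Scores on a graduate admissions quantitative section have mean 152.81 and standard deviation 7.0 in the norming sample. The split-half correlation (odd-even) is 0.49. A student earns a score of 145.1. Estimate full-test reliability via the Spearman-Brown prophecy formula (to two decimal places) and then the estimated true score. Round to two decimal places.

147.72

Spearman-Brown: ρ = 2r/(1 + r) = 2(0.49)/(1 + 0.49) = 0.980/1.49 = 0.6577 → 0.66
T̂ = 0.66(145.1) + 0.34(152.81) = 95.766 + 51.9554 = 147.721 → 147.72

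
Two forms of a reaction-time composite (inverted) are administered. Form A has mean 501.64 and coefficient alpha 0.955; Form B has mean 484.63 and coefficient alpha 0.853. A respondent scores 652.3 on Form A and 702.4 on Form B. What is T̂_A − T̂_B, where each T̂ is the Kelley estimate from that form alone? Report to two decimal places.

T̂_A = 0.955(652.3) + 0.045(501.64) = 645.5203
T̂_B = 0.853(702.4) + 0.147(484.63) = 670.3878
T̂_A − T̂_B = -24.8675

-24.87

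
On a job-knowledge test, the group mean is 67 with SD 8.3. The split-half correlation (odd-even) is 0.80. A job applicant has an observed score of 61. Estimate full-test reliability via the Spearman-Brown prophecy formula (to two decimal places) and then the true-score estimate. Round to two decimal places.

Spearman-Brown: ρ = 2r/(1 + r) = 2(0.80)/(1 + 0.80) = 1.600/1.80 = 0.8889 → 0.89
T̂ = ρX + (1 − ρ)μ
  = 0.89 × 61 + 0.11 × 67
  = 54.29 + 7.37
  = 61.660
  ≈ 61.66

61.66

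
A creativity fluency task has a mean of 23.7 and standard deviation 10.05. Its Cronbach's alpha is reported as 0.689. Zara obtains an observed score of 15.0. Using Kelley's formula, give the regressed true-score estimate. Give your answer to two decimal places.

17.71

T̂ = 0.689(15.0) + 0.311(23.7) = 10.3350 + 7.3707 = 17.706 → 17.71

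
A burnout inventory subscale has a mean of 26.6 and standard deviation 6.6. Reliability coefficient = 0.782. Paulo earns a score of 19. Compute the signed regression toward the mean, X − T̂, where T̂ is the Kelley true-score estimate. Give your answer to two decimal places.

T̂ = ρX + (1 − ρ)μ
  = 0.782 × 19 + 0.218 × 26.6
  = 14.858 + 5.7988
  = 20.6568
  ≈ 20.657
X − T̂ = 19 − 20.657 = -1.657 → -1.66

-1.66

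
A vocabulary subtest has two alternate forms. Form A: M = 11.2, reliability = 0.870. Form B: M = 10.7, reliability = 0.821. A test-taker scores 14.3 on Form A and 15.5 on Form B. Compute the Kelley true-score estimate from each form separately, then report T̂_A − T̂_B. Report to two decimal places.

T̂_A = 0.870(14.3) + 0.130(11.2) = 13.8970
T̂_B = 0.821(15.5) + 0.179(10.7) = 14.6408
T̂_A − T̂_B = -0.7438

-0.74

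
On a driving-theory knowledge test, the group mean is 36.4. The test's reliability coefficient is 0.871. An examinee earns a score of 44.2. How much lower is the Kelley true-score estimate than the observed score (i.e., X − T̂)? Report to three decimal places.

Kelley's formula gives T̂ = 0.871·44.2 + 0.129·36.4 = 38.4982 + 4.6956 = 43.19380.
X − T̂ = 44.2 − 43.1938 = 1.0062 → 1.006

1.006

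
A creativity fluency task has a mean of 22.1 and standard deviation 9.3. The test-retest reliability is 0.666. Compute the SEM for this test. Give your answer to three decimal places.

SEM = SD · √(1 − ρ) = 9.3 × √0.334 = 9.3 × 0.5779 = 5.3747

5.375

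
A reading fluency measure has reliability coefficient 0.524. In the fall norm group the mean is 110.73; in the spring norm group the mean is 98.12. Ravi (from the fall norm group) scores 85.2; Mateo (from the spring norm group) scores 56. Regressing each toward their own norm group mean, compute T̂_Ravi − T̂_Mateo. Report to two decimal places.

21.30

T̂_Ravi = 0.524(85.2) + 0.476(110.73) = 97.3523
T̂_Mateo = 0.524(56) + 0.476(98.12) = 76.0491
Difference = 97.3523 − 76.0491 = 21.3032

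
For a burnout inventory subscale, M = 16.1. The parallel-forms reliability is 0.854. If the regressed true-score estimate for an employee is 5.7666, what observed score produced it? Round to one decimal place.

4.0

T̂ = ρX + (1 − ρ)μ  ⇒  X = (T̂ − (1 − ρ)μ) / ρ
X = (5.7666 − 0.146 × 16.1) / 0.854 = (5.7666 − 2.3506) / 0.854 = 3.4160 / 0.854 = 4.000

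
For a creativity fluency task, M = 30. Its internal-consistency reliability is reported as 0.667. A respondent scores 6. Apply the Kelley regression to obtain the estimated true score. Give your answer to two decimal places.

T̂ = ρX + (1 − ρ)μ
  = 0.667 × 6 + 0.333 × 30
  = 4.002 + 9.990
  = 13.992
  ≈ 13.99

13.99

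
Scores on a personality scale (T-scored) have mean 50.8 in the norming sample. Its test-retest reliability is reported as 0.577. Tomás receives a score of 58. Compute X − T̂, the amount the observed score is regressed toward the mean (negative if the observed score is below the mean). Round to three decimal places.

Weight the observed score by reliability and the mean by (1 − reliability): T̂ = 0.577·58 + 0.423·50.8 = 33.466 + 21.4884 = 54.95440.
X − T̂ = 58 − 54.9544 = 3.0456 → 3.046

3.046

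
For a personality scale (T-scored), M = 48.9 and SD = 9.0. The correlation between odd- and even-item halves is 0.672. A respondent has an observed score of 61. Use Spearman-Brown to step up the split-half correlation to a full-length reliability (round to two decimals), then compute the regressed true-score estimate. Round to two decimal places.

Spearman-Brown: ρ = 2r/(1 + r) = 2(0.672)/(1 + 0.672) = 1.3440/1.672 = 0.8038 → 0.80
Regress the observed score toward the mean by the unreliability: T̂ = 0.80·61 + 0.20·48.9 = 48.80 + 9.780 = 58.580.

58.58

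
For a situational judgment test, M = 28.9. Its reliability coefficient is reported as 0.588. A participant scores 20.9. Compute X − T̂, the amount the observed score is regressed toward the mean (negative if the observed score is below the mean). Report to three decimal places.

Regress the observed score toward the mean by the unreliability: T̂ = 0.588·20.9 + 0.412·28.9 = 12.2892 + 11.9068 = 24.19600.
X − T̂ = 20.9 − 24.1960 = -3.2960 → -3.296

-3.296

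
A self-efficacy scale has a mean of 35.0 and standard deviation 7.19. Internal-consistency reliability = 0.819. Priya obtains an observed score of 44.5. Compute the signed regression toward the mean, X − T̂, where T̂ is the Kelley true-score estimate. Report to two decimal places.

1.72

T̂ = 0.819(44.5) + 0.181(35.0) = 36.4455 + 6.3350 = 42.7805 → 42.780
X − T̂ = 44.5 − 42.780 = 1.720 → 1.72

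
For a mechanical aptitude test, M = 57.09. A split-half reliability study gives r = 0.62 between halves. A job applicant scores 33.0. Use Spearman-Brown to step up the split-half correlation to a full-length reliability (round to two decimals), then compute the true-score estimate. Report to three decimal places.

Spearman-Brown: ρ = 2r/(1 + r) = 2(0.62)/(1 + 0.62) = 1.240/1.62 = 0.7654 → 0.77
T̂ = ρX + (1 − ρ)μ
  = 0.77 × 33.0 + 0.23 × 57.09
  = 25.410 + 13.1307
  = 38.5407
  ≈ 38.541

38.541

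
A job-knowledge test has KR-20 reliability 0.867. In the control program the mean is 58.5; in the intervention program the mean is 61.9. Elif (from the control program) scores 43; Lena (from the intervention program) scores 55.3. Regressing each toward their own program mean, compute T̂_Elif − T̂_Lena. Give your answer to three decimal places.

T̂_Elif = 0.867(43) + 0.133(58.5) = 45.06150
T̂_Lena = 0.867(55.3) + 0.133(61.9) = 56.17780
Difference = 45.06150 − 56.17780 = -11.11630

-11.116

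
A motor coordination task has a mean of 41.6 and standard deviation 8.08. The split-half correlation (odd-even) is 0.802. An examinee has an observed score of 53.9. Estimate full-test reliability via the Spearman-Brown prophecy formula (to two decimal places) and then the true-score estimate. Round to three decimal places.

52.547

Spearman-Brown: ρ = 2r/(1 + r) = 2(0.802)/(1 + 0.802) = 1.6040/1.802 = 0.8901 → 0.89
Weight the observed score by reliability and the mean by (1 − reliability): T̂ = 0.89·53.9 + 0.11·41.6 = 47.971 + 4.576 = 52.5470.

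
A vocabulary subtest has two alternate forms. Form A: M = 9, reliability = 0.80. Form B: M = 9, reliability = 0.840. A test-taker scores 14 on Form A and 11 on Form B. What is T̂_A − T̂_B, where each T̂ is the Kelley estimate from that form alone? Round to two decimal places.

2.32

T̂_A = 0.80(14) + 0.20(9) = 13.0000
T̂_B = 0.840(11) + 0.160(9) = 10.6800
T̂_A − T̂_B = 2.3200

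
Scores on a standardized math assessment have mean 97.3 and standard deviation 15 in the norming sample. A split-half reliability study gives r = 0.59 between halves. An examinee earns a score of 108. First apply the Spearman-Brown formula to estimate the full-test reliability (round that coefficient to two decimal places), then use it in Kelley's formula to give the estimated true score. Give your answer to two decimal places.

Spearman-Brown: ρ = 2r/(1 + r) = 2(0.59)/(1 + 0.59) = 1.180/1.59 = 0.7421 → 0.74
Kelley's formula gives T̂ = 0.74·108 + 0.26·97.3 = 79.92 + 25.298 = 105.218.

105.22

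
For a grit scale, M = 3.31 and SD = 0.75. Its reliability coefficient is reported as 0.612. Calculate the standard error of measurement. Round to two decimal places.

SEM = SD · √(1 − ρ) = 0.75 × √0.388 = 0.75 × 0.6229 = 0.467

0.47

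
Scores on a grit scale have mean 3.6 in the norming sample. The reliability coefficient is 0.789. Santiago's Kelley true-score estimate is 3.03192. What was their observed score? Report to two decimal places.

2.88

T̂ = ρX + (1 − ρ)μ  ⇒  X = (T̂ − (1 − ρ)μ) / ρ
X = (3.03192 − 0.211 × 3.6) / 0.789 = (3.03192 − 0.7596) / 0.789 = 2.27232 / 0.789 = 2.8800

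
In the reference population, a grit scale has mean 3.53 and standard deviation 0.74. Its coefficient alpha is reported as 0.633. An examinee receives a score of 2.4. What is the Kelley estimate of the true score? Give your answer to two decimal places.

2.81

Regress the observed score toward the mean by the unreliability: T̂ = 0.633·2.4 + 0.367·3.53 = 1.5192 + 1.29551 = 2.815.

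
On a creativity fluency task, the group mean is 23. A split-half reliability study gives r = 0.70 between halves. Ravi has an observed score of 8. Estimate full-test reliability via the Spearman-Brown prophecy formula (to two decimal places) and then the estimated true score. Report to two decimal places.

Spearman-Brown: ρ = 2r/(1 + r) = 2(0.70)/(1 + 0.70) = 1.400/1.70 = 0.8235 → 0.82
Weight the observed score by reliability and the mean by (1 − reliability): T̂ = 0.82·8 + 0.18·23 = 6.56 + 4.14 = 10.700.

10.70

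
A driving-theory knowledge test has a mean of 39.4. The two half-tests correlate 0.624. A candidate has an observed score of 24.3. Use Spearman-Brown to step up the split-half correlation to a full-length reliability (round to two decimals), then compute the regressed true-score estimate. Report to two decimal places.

Spearman-Brown: ρ = 2r/(1 + r) = 2(0.624)/(1 + 0.624) = 1.2480/1.624 = 0.7685 → 0.77
T̂ = 0.77(24.3) + 0.23(39.4) = 18.711 + 9.062 = 27.773 → 27.77

27.77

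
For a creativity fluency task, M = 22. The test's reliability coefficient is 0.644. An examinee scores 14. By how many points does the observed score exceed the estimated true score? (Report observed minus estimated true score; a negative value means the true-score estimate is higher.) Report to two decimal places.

-2.85

T̂ = 0.644(14) + 0.356(22) = 9.016 + 7.832 = 16.8480 → 16.848
X − T̂ = 14 − 16.848 = -2.848 → -2.85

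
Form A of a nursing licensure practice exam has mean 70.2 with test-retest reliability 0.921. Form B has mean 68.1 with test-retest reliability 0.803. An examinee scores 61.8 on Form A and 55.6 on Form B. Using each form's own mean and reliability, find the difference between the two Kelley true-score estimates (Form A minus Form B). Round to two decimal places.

4.40

T̂_A = 0.921(61.8) + 0.079(70.2) = 62.4636
T̂_B = 0.803(55.6) + 0.197(68.1) = 58.0625
T̂_A − T̂_B = 4.4011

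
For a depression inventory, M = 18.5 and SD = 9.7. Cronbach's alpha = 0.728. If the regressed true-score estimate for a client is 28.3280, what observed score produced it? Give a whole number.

32

T̂ = ρX + (1 − ρ)μ  ⇒  X = (T̂ − (1 − ρ)μ) / ρ
X = (28.3280 − 0.272 × 18.5) / 0.728 = (28.3280 − 5.0320) / 0.728 = 23.2960 / 0.728 = 32.00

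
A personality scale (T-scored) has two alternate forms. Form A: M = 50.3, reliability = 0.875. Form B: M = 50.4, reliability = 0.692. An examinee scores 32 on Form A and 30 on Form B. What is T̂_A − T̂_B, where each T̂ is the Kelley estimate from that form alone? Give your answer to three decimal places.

T̂_A = 0.875(32) + 0.125(50.3) = 34.28750
T̂_B = 0.692(30) + 0.308(50.4) = 36.28320
T̂_A − T̂_B = -1.99570

-1.996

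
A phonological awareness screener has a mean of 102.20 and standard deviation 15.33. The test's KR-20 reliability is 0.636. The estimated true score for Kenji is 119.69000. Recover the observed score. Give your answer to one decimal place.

T̂ = ρX + (1 − ρ)μ  ⇒  X = (T̂ − (1 − ρ)μ) / ρ
X = (119.69000 − 0.364 × 102.20) / 0.636 = (119.69000 − 37.20080) / 0.636 = 82.48920 / 0.636 = 129.700

129.7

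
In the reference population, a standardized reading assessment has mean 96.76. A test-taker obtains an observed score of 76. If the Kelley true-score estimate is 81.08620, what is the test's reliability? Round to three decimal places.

T̂ = ρX + (1 − ρ)μ  ⇒  T̂ − μ = ρ(X − μ)
ρ = (T̂ − μ)/(X − μ) = (81.08620 − 96.76) / (76 − 96.76) = -15.67380 / -20.76 = 0.75500

0.755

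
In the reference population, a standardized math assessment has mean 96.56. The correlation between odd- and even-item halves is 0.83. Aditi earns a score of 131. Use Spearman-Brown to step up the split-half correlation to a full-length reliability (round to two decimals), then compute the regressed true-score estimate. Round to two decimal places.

127.90

Spearman-Brown: ρ = 2r/(1 + r) = 2(0.83)/(1 + 0.83) = 1.660/1.83 = 0.9071 → 0.91
T̂ = 0.91(131) + 0.09(96.56) = 119.21 + 8.6904 = 127.900 → 127.90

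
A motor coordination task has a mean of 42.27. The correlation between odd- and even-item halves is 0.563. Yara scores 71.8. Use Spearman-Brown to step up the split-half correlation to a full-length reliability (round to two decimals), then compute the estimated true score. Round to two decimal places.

Spearman-Brown: ρ = 2r/(1 + r) = 2(0.563)/(1 + 0.563) = 1.1260/1.563 = 0.7204 → 0.72
Kelley's formula gives T̂ = 0.72·71.8 + 0.28·42.27 = 51.696 + 11.8356 = 63.532.

63.53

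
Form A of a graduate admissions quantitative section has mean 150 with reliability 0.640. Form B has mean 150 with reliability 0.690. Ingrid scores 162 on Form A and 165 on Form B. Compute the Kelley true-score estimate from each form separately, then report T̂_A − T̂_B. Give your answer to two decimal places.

T̂_A = 0.640(162) + 0.360(150) = 157.6800
T̂_B = 0.690(165) + 0.310(150) = 160.3500
T̂_A − T̂_B = -2.6700

-2.67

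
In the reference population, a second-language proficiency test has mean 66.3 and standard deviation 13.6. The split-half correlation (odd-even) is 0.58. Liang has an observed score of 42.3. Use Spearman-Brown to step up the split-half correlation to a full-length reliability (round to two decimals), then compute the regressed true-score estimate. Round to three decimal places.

Spearman-Brown: ρ = 2r/(1 + r) = 2(0.58)/(1 + 0.58) = 1.160/1.58 = 0.7342 → 0.73
Regress the observed score toward the mean by the unreliability: T̂ = 0.73·42.3 + 0.27·66.3 = 30.879 + 17.901 = 48.7800.

48.780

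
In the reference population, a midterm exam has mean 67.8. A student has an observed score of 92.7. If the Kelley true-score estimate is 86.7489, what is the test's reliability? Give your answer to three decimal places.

0.761

T̂ = ρX + (1 − ρ)μ  ⇒  T̂ − μ = ρ(X − μ)
ρ = (T̂ − μ)/(X − μ) = (86.7489 − 67.8) / (92.7 − 67.8) = 18.9489 / 24.9 = 0.76100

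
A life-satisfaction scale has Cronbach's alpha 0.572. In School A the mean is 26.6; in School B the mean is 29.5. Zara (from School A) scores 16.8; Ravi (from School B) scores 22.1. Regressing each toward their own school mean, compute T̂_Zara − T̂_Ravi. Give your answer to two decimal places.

-4.27

T̂_Zara = 0.572(16.8) + 0.428(26.6) = 20.9944
T̂_Ravi = 0.572(22.1) + 0.428(29.5) = 25.2672
Difference = 20.9944 − 25.2672 = -4.2728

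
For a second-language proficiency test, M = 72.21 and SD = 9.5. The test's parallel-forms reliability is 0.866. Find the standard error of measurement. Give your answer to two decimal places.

SEM = SD · √(1 − ρ) = 9.5 × √0.134 = 9.5 × 0.3661 = 3.478

3.48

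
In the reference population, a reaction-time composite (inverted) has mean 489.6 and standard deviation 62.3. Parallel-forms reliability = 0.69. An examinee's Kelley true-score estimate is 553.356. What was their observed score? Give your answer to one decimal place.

582.0

T̂ = ρX + (1 − ρ)μ  ⇒  X = (T̂ − (1 − ρ)μ) / ρ
X = (553.356 − 0.31 × 489.6) / 0.69 = (553.356 − 151.776) / 0.69 = 401.580 / 0.69 = 582.000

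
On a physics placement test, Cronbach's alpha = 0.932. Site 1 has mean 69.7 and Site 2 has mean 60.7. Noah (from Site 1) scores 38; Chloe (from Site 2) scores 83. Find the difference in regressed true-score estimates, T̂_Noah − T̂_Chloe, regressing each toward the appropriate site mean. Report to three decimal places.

T̂_Noah = 0.932(38) + 0.068(69.7) = 40.15560
T̂_Chloe = 0.932(83) + 0.068(60.7) = 81.48360
Difference = 40.15560 − 81.48360 = -41.32800

-41.328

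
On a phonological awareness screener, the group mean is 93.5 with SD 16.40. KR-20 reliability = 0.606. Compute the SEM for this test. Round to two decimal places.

10.29

SEM = SD · √(1 − ρ) = 16.40 × √0.394 = 16.40 × 0.6277 = 10.294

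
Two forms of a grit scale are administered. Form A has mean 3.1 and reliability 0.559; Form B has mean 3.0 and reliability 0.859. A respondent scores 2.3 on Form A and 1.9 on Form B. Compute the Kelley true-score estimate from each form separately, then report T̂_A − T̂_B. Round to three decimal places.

T̂_A = 0.559(2.3) + 0.441(3.1) = 2.65280
T̂_B = 0.859(1.9) + 0.141(3.0) = 2.05510
T̂_A − T̂_B = 0.59770

0.598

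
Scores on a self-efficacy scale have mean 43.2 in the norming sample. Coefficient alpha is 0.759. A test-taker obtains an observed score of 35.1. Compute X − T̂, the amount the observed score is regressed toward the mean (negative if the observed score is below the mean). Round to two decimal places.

-1.95

Regress the observed score toward the mean by the unreliability: T̂ = 0.759·35.1 + 0.241·43.2 = 26.6409 + 10.4112 = 37.0521.
X − T̂ = 35.1 − 37.052 = -1.952 → -1.95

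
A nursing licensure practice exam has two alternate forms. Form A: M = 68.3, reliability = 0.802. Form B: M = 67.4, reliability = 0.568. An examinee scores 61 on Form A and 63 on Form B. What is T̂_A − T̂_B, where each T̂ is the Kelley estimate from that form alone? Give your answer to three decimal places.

-2.455

T̂_A = 0.802(61) + 0.198(68.3) = 62.44540
T̂_B = 0.568(63) + 0.432(67.4) = 64.90080
T̂_A − T̂_B = -2.45540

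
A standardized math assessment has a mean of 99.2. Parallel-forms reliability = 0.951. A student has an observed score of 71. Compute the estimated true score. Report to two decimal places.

72.38

T̂ = ρX + (1 − ρ)μ
  = 0.951 × 71 + 0.049 × 99.2
  = 67.521 + 4.8608
  = 72.382
  ≈ 72.38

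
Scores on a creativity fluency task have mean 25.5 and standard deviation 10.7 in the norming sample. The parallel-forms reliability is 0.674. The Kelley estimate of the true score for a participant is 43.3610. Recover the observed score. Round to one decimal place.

52.0

T̂ = ρX + (1 − ρ)μ  ⇒  X = (T̂ − (1 − ρ)μ) / ρ
X = (43.3610 − 0.326 × 25.5) / 0.674 = (43.3610 − 8.3130) / 0.674 = 35.0480 / 0.674 = 52.000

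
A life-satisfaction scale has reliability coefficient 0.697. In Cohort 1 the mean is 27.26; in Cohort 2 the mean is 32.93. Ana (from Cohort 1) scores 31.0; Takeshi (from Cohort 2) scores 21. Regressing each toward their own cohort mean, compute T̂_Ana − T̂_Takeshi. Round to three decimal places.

5.252

T̂_Ana = 0.697(31.0) + 0.303(27.26) = 29.86678
T̂_Takeshi = 0.697(21) + 0.303(32.93) = 24.61479
Difference = 29.86678 − 24.61479 = 5.25199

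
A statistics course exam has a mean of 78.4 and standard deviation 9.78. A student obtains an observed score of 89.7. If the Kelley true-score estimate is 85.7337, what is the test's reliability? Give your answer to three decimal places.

T̂ = ρX + (1 − ρ)μ  ⇒  T̂ − μ = ρ(X − μ)
ρ = (T̂ − μ)/(X − μ) = (85.7337 − 78.4) / (89.7 − 78.4) = 7.3337 / 11.3 = 0.64900

0.649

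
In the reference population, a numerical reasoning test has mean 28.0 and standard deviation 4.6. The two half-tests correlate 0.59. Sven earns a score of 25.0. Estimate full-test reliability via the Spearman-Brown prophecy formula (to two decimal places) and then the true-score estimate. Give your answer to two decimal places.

Spearman-Brown: ρ = 2r/(1 + r) = 2(0.59)/(1 + 0.59) = 1.180/1.59 = 0.7421 → 0.74
T̂ = ρX + (1 − ρ)μ
  = 0.74 × 25.0 + 0.26 × 28.0
  = 18.500 + 7.280
  = 25.780
  ≈ 25.78

25.78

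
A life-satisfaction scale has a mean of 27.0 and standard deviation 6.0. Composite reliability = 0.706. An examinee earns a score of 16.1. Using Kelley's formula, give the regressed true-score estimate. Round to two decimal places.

19.30

T̂ = 0.706(16.1) + 0.294(27.0) = 11.3666 + 7.9380 = 19.305 → 19.30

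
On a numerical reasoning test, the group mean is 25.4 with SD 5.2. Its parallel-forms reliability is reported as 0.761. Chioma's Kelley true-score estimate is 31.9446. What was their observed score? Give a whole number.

34

T̂ = ρX + (1 − ρ)μ  ⇒  X = (T̂ − (1 − ρ)μ) / ρ
X = (31.9446 − 0.239 × 25.4) / 0.761 = (31.9446 − 6.0706) / 0.761 = 25.8740 / 0.761 = 34.00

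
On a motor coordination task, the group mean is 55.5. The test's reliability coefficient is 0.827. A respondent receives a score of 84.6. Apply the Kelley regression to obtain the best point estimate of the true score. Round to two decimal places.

Regress the observed score toward the mean by the unreliability: T̂ = 0.827·84.6 + 0.173·55.5 = 69.9642 + 9.6015 = 79.566.

79.57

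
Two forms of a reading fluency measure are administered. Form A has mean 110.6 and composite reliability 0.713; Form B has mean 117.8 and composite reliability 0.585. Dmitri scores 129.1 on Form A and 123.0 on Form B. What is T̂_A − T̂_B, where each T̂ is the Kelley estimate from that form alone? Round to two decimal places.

T̂_A = 0.713(129.1) + 0.287(110.6) = 123.7905
T̂_B = 0.585(123.0) + 0.415(117.8) = 120.8420
T̂_A − T̂_B = 2.9485

2.95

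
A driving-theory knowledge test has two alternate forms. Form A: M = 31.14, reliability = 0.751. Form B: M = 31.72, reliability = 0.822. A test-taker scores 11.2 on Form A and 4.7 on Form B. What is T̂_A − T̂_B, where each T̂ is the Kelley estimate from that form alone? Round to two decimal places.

6.66

T̂_A = 0.751(11.2) + 0.249(31.14) = 16.1651
T̂_B = 0.822(4.7) + 0.178(31.72) = 9.5096
T̂_A − T̂_B = 6.6555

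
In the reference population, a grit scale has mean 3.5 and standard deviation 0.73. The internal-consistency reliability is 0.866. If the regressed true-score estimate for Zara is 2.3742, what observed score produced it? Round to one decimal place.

T̂ = ρX + (1 − ρ)μ  ⇒  X = (T̂ − (1 − ρ)μ) / ρ
X = (2.3742 − 0.134 × 3.5) / 0.866 = (2.3742 − 0.4690) / 0.866 = 1.9052 / 0.866 = 2.200

2.2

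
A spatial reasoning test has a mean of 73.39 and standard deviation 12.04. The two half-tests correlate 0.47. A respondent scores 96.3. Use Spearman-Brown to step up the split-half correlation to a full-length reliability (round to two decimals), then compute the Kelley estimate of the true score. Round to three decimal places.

Spearman-Brown: ρ = 2r/(1 + r) = 2(0.47)/(1 + 0.47) = 0.940/1.47 = 0.6395 → 0.64
T̂ = ρX + (1 − ρ)μ
  = 0.64 × 96.3 + 0.36 × 73.39
  = 61.632 + 26.4204
  = 88.0524
  ≈ 88.052

88.052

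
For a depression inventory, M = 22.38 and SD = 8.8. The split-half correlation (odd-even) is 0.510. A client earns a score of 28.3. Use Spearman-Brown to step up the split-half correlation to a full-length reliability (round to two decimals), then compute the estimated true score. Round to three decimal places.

Spearman-Brown: ρ = 2r/(1 + r) = 2(0.510)/(1 + 0.510) = 1.0200/1.510 = 0.6755 → 0.68
Weight the observed score by reliability and the mean by (1 − reliability): T̂ = 0.68·28.3 + 0.32·22.38 = 19.244 + 7.1616 = 26.4056.

26.406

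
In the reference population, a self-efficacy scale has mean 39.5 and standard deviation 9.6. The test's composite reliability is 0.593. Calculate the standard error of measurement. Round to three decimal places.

6.124

SEM = SD · √(1 − ρ) = 9.6 × √0.407 = 9.6 × 0.6380 = 6.1245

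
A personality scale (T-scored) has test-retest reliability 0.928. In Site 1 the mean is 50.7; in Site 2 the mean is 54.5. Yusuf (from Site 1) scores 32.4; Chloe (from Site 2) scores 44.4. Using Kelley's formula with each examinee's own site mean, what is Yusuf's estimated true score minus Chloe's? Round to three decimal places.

-11.410

T̂_Yusuf = 0.928(32.4) + 0.072(50.7) = 33.71760
T̂_Chloe = 0.928(44.4) + 0.072(54.5) = 45.12720
Difference = 33.71760 − 45.12720 = -11.40960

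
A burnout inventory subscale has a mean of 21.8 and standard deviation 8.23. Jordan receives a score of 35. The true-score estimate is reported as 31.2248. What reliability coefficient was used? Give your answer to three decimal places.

0.714

T̂ = ρX + (1 − ρ)μ  ⇒  T̂ − μ = ρ(X − μ)
ρ = (T̂ − μ)/(X − μ) = (31.2248 − 21.8) / (35 − 21.8) = 9.4248 / 13.2 = 0.71400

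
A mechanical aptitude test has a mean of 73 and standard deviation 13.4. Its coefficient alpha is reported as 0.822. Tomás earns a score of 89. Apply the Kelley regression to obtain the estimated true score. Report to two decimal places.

86.15

T̂ = ρX + (1 − ρ)μ
  = 0.822 × 89 + 0.178 × 73
  = 73.158 + 12.994
  = 86.152
  ≈ 86.15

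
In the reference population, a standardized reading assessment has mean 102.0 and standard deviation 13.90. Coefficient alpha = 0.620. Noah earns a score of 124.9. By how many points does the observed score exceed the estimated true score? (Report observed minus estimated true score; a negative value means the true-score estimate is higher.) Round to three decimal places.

8.702

T̂ = ρX + (1 − ρ)μ
  = 0.620 × 124.9 + 0.380 × 102.0
  = 77.4380 + 38.7600
  = 116.19800
  ≈ 116.1980
X − T̂ = 124.9 − 116.1980 = 8.7020 → 8.702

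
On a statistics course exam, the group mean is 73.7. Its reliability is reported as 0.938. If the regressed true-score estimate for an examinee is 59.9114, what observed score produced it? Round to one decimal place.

T̂ = ρX + (1 − ρ)μ  ⇒  X = (T̂ − (1 − ρ)μ) / ρ
X = (59.9114 − 0.062 × 73.7) / 0.938 = (59.9114 − 4.5694) / 0.938 = 55.3420 / 0.938 = 59.000

59.0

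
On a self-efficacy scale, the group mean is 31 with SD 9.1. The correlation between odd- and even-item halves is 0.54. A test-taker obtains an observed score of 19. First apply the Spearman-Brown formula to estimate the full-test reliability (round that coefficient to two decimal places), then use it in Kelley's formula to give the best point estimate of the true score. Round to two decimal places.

Spearman-Brown: ρ = 2r/(1 + r) = 2(0.54)/(1 + 0.54) = 1.080/1.54 = 0.7013 → 0.70
T̂ = ρX + (1 − ρ)μ
  = 0.70 × 19 + 0.30 × 31
  = 13.30 + 9.30
  = 22.600
  ≈ 22.60

22.60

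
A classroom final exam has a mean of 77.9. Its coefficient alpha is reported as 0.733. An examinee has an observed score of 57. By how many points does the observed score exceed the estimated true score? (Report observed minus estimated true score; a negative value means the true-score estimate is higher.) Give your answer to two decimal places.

Regress the observed score toward the mean by the unreliability: T̂ = 0.733·57 + 0.267·77.9 = 41.781 + 20.7993 = 62.5803.
X − T̂ = 57 − 62.580 = -5.580 → -5.58

-5.58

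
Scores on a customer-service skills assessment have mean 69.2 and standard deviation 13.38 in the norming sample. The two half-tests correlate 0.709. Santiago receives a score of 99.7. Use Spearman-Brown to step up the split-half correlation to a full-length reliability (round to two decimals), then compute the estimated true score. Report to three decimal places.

Spearman-Brown: ρ = 2r/(1 + r) = 2(0.709)/(1 + 0.709) = 1.4180/1.709 = 0.8297 → 0.83
Regress the observed score toward the mean by the unreliability: T̂ = 0.83·99.7 + 0.17·69.2 = 82.751 + 11.764 = 94.5150.

94.515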